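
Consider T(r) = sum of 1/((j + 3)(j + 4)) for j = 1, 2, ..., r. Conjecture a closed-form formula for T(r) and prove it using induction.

We claim T(r) = r/(4(r + 4)) for all r ≥ 1.
Base step (r = 1): T(1) = 1/20, and the closed form gives 1/20. They agree.
Inductive step: suppose the statement holds for some j ≥ 1, so T(j) = j/(4(j + 4)).
Then T(j+1) = T(j) + (1/((j + 4)(j + 5))) = (j/(4(j + 4))) + (1/((j + 4)(j + 5))).
Simplifying, T(j+1) = (j + 1)/(4(j + 5)) = (j+1)/(4((j+1) + 4)),
which is the closed form with r = j+1.
Hence, by induction on r, the claim holds for every r ≥ 1.

T(r) = r/(4(r + 4))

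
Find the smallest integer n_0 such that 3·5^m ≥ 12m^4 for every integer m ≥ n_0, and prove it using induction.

At m = 4: 1875 < 3072, so the inequality fails and n_0 ≥ 5. We prove 3·5^m ≥ 12m^4 for all m ≥ 5.
When m = 5: 3·5^m = 9375 and 12m^4 = 7500, so 9375 ≥ 7500.
Suppose the result is true for m = p, so 3·5^p ≥ 12p^4.
Then 3·5^(p + 1) = 5·(3·5^p) ≥ 5·(12p^4).
Also, for p ≥ 5 we have 5·(12p^4) ≥ 12(p+1)^4, since 5 ≥ (1 + 1/p)^4 for all p ≥ 5.
Combining, 3·5^(p + 1) ≥ 12(p+1)^4.
By the principle of mathematical induction, the result holds for all m ≥ 5.
Hence the smallest such n_0 is 5.

n_0 = 5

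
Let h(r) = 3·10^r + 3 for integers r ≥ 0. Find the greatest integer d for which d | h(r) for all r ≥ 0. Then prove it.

Computing the first values: h(0) = 6 and h(1) = 33; gcd(6, 33) = 3, so d ≤ 3.
We prove 3 | 3·10^r + 3 for all r ≥ 0 by induction on r.
For the base case r = 0: h(0) = 6 = 3·(2), so 3 | h(0).
For the inductive step, assume it holds for an arbitrary i ≥ 0, i.e. 3 | h(i). Then
h(i+1) = 3·10^(i+1) + 3 = 10·(3·10^i + 3) - 27 = 10·h(i) - 27. The first term is divisible by 3 by the inductive hypothesis, and -27 is divisible by 3. Hence 3 | h(i+1).
By induction, the statement is established for all r ≥ 0.
Therefore the largest such d is 3.

d = 3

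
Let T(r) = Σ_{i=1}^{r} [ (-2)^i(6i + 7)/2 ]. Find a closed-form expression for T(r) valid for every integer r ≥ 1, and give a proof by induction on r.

T(r) = (-2)^r(2r + 3) - 3

We claim T(r) = (-2)^r(2r + 3) - 3 for all r ≥ 1.
Base step (r = 1): T(1) = -13, and the closed form gives -13. They agree.
For the inductive step, assume it holds for an arbitrary i ≥ 1, so T(i) = (-2)^i(2i + 3) - 3.
Then T(i+1) = T(i) + ((-2)^i(-6i - 13)) = ((-2)^i(2i + 3) - 3) + ((-2)^i(-6i - 13)).
Simplifying, T(i+1) = -4(-2)^i·i - 10(-2)^i - 3 = (-2)^(i+1)(2(i+1) + 3) - 3,
which is the closed form with r = i+1.
By induction, the statement is established for all r ≥ 1.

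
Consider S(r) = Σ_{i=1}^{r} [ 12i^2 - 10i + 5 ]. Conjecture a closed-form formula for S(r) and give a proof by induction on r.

We claim S(r) = r(4r^2 + r + 2) for all r ≥ 1.
Base step (r = 1): S(1) = 7, and the closed form gives 7. They agree.
Inductive step: suppose the statement holds for some i ≥ 1, so S(i) = i(4i^2 + i + 2).
Then S(i+1) = S(i) + (12i^2 + 14i + 7) = (i(4i^2 + i + 2)) + (12i^2 + 14i + 7).
Simplifying, S(i+1) = (i + 1)(4i^2 + 9i + 7) = (i+1)(4(i+1)^2 + (i+1) + 2),
which is the closed form with r = i+1.
Hence, by induction on r, the claim holds for every r ≥ 1.

S(r) = r(4r^2 + r + 2)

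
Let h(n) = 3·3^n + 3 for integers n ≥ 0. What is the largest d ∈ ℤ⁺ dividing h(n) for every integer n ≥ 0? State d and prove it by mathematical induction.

Computing the first values: h(0) = 6 and h(1) = 12; gcd(6, 12) = 6, so d ≤ 6.
We prove 6 | 3·3^n + 3 for all n ≥ 0 by induction on n.
When n = 0: h(0) = 6 = 6·(1), so 6 | h(0).
Inductive step: assume the claim holds for n = j, i.e. 6 | h(j). Then
h(j+1) = 3·3^(j+1) + 3 = 3·(3·3^j + 3) - 6 = 3·h(j) - 6. The first term is divisible by 6 by the inductive hypothesis, and -6 is divisible by 6. Hence 6 | h(j+1).
This completes the induction.
Therefore the largest such d is 6.

d = 6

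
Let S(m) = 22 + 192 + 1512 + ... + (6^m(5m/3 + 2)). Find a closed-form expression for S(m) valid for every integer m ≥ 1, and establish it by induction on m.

S(m) = 2·6^m(m + 1) - 2

We claim S(m) = 2·6^m(m + 1) - 2 for all m ≥ 1.
Base step (m = 1): S(1) = 22, and the closed form gives 22. They agree.
For the inductive step, assume it holds for an arbitrary p ≥ 1, so S(p) = 2·6^p(p + 1) - 2.
Then S(p+1) = S(p) + (6^p(10p + 22)) = (2·6^p(p + 1) - 2) + (6^p(10p + 22)).
Simplifying, S(p+1) = 12·6^p·p + 24·6^p - 2 = 2·6^(p+1)((p+1) + 1) - 2,
which is the closed form with m = p+1.
This completes the induction.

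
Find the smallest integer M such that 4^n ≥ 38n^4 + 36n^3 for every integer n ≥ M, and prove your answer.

At n = 9: 262144 < 275562, so the inequality fails and M ≥ 10. We prove 4^n ≥ 38n^4 + 36n^3 for all n ≥ 10.
Base step (n = 10): 4^n = 1048576 and 38n^4 + 36n^3 = 416000, so 1048576 ≥ 416000.
Inductive step: suppose the statement holds for some i ≥ 10, so 4^i ≥ 38i^4 + 36i^3.
Then 4^(i + 1) = 4·(4^i) ≥ 4·(38i^4 + 36i^3).
Also, for i ≥ 10 we have 4·(38i^4 + 36i^3) ≥ 38(i+1)^4 + 36(i+1)^3, since 4·(38i^4 + 36i^3) − (38(i+1)^4 + 36(i+1)^3) = 114i^4 - 44i^3 - 336i^2 - 260i - 74, which is nonnegative for all i ≥ 10.
Combining, 4^(i + 1) ≥ 38(i+1)^4 + 36(i+1)^3.
By the principle of mathematical induction, the result holds for all n ≥ 10.
Hence the smallest such M is 10.

M = 10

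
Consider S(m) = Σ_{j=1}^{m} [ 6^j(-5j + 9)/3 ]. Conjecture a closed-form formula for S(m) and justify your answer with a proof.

We claim S(m) = 2·6^m(-m + 2) - 4 for all m ≥ 1.
Base step (m = 1): S(1) = 8, and the closed form gives 8. They agree.
Inductive step: assume the claim holds for m = j, so S(j) = 2·6^j(-j + 2) - 4.
Then S(j+1) = S(j) + (6^j(-10j + 8)) = (2·6^j(-j + 2) - 4) + (6^j(-10j + 8)).
Simplifying, S(j+1) = -12·6^j·j + 12·6^j - 4 = 2·6^(j+1)(-(j+1) + 2) - 4,
which is the closed form with m = j+1.
By the principle of mathematical induction, the result holds for all m ≥ 1.

S(m) = 2·6^m(-m + 2) - 4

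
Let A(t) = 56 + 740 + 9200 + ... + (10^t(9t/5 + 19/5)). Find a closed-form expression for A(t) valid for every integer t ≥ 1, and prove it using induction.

We claim A(t) = 2·10^t(t + 2) - 4 for all t ≥ 1.
For the base case t = 1: A(1) = 56, and the closed form gives 56. They agree.
Suppose the result is true for t = r, so A(r) = 2·10^r(r + 2) - 4.
Then A(r+1) = A(r) + (10^r(18r + 56)) = (2·10^r(r + 2) - 4) + (10^r(18r + 56)).
Simplifying, A(r+1) = 20·10^r·r + 60·10^r - 4 = 2·10^(r+1)((r+1) + 2) - 4,
which is the closed form with t = r+1.
This completes the induction.

A(t) = 2·10^t(t + 2) - 4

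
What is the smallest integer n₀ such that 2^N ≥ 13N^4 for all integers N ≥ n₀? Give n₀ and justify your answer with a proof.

n₀ = 22

At N = 21: 2097152 < 2528253, so the inequality fails and n₀ ≥ 22. We prove 2^N ≥ 13N^4 for all N ≥ 22.
When N = 22: 2^N = 4194304 and 13N^4 = 3045328, so 4194304 ≥ 3045328.
Inductive step: suppose the statement holds for some r ≥ 22, so 2^r ≥ 13r^4.
Then 2^(r + 1) = 2·(2^r) ≥ 2·(13r^4).
Also, for r ≥ 22 we have 2·(13r^4) ≥ 13(r+1)^4, since 2 ≥ (1 + 1/r)^4 for all r ≥ 22.
Combining, 2^(r + 1) ≥ 13(r+1)^4.
By the principle of mathematical induction, the result holds for all N ≥ 22.
Hence the smallest such n₀ is 22.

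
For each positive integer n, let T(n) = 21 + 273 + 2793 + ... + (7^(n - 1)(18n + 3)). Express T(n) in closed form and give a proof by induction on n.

We claim T(n) = 3·7^n·n for all n ≥ 1.
Base case (n = 1): T(1) = 21, and the closed form gives 21. They agree.
Inductive step: suppose the statement holds for some k ≥ 1, so T(k) = 3·7^k·k.
Then T(k+1) = T(k) + (7^k(18k + 21)) = (3·7^k·k) + (7^k(18k + 21)).
Simplifying, T(k+1) = 21·7^k(k + 1) = 3·7^(k+1)·(k+1),
which is the closed form with n = k+1.
By the principle of mathematical induction, the result holds for all n ≥ 1.

T(n) = 3·7^n·n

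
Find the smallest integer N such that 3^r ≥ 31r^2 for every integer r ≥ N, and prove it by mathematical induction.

At r = 6: 729 < 1116, so the inequality fails and N ≥ 7. We prove 3^r ≥ 31r^2 for all r ≥ 7.
When r = 7: 3^r = 2187 and 31r^2 = 1519, so 2187 ≥ 1519.
Inductive step: assume the claim holds for r = k, so 3^k ≥ 31k^2.
Then 3^(k + 1) = 3·(3^k) ≥ 3·(31k^2).
Also, for k ≥ 7 we have 3·(31k^2) ≥ 31(k+1)^2, since 3 ≥ (1 + 1/k)^2 for all k ≥ 7.
Combining, 3^(k + 1) ≥ 31(k+1)^2.
Hence, by induction on r, the claim holds for every r ≥ 7.
Hence the smallest such N is 7.

N = 7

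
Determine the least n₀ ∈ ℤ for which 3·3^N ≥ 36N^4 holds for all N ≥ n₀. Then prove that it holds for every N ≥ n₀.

At N = 10: 177147 < 360000, so the inequality fails and n₀ ≥ 11. We prove 3·3^N ≥ 36N^4 for all N ≥ 11.
When N = 11: 3·3^N = 531441 and 36N^4 = 527076, so 531441 ≥ 527076.
For the inductive step, assume it holds for an arbitrary r ≥ 11, so 3·3^r ≥ 36r^4.
Then 3·3^(r + 1) = 3·(3·3^r) ≥ 3·(36r^4).
Also, for r ≥ 11 we have 3·(36r^4) ≥ 36(r+1)^4, since 3 ≥ (1 + 1/r)^4 for all r ≥ 11.
Combining, 3·3^(r + 1) ≥ 36(r+1)^4.
Hence, by induction on N, the claim holds for every N ≥ 11.
Hence the smallest such n₀ is 11.

n₀ = 11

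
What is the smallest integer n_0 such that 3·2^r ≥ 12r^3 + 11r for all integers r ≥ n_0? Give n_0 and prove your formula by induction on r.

At r = 13: 24576 < 26507, so the inequality fails and n_0 ≥ 14. We prove 3·2^r ≥ 12r^3 + 11r for all r ≥ 14.
Base case (r = 14): 3·2^r = 49152 and 12r^3 + 11r = 33082, so 49152 ≥ 33082.
Inductive step: assume the claim holds for r = k, so 3·2^k ≥ 12k^3 + 11k.
Then 3·2^(k + 1) = 2·(3·2^k) ≥ 2·(12k^3 + 11k).
Also, for k ≥ 14 we have 2·(12k^3 + 11k) ≥ 12(k+1)^3 + 11(k+1), since 2·(12k^3 + 11k) − (12(k+1)^3 + 11(k+1)) = 12k^3 - 36k^2 - 25k - 23, which is nonnegative for all k ≥ 14.
Combining, 3·2^(k + 1) ≥ 12(k+1)^3 + 11(k+1).
By the principle of mathematical induction, the result holds for all r ≥ 14.
Hence the smallest such n_0 is 14.

n_0 = 14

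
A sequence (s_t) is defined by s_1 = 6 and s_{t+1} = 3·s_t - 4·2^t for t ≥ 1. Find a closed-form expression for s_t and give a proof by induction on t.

Computing the first terms: s_1 = 6, s_2 = 10, s_3 = 14. This suggests s_t = 2^(t + 2) - 2·3^(t - 1).
Base case (t = 1): the formula gives 6 = 6 = s_1.
For the inductive step, assume it holds for an arbitrary j ≥ 1, so s_j = 2^(j + 2) - 2·3^(j - 1).
Then s_{j+1} = 3·s_j - 4·2^j = 3·(2^(j + 2) - 2·3^(j - 1)) - 4·2^j = 2^(j + 3) - 2·3^j = 2^((j+1) + 2) - 2·3^((j+1) - 1),
which is the claimed formula at t = j+1.
This completes the induction.

s_t = 2^(t + 2) - 2·3^(t - 1)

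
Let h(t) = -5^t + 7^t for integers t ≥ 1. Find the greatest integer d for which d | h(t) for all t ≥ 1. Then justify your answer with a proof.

d = 2

Computing the first values: h(1) = 2 and h(2) = 24; gcd(2, 24) = 2, so d ≤ 2.
We prove 2 | -5^t + 7^t for all t ≥ 1 by induction on t.
Base step (t = 1): h(1) = 2 = 2·(1), so 2 | h(1).
Suppose the result is true for t = k, i.e. 2 | h(k). Then
7^{k+1} − 5^{k+1} = 7·7^k − 5·5^k = 7·(7^k − 5^k) + (2)·5^k. The first term is divisible by 2 by the inductive hypothesis, and the second term (2)·5^k is divisible by 2 since 2 | 2. Hence 2 | h(k+1).
By the principle of mathematical induction, the result holds for all t ≥ 1.
Therefore the largest such d is 2.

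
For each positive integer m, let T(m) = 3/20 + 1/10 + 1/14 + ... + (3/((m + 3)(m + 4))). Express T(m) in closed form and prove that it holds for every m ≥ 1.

We claim T(m) = 3m/(4(m + 4)) for all m ≥ 1.
For the base case m = 1: T(1) = 3/20, and the closed form gives 3/20. They agree.
Inductive step: suppose the statement holds for some j ≥ 1, so T(j) = 3j/(4(j + 4)).
Then T(j+1) = T(j) + (3/((j + 4)(j + 5))) = (3j/(4(j + 4))) + (3/((j + 4)(j + 5))).
Simplifying, T(j+1) = 3(j + 1)/(4(j + 5)) = 3(j+1)/(4((j+1) + 4)),
which is the closed form with m = j+1.
By the principle of mathematical induction, the result holds for all m ≥ 1.

T(m) = 3m/(4(m + 4))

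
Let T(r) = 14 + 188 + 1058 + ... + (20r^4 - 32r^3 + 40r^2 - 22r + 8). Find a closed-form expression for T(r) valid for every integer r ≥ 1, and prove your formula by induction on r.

We claim T(r) = r(4r^4 + 2r^3 + 4r^2 + r + 3) for all r ≥ 1.
Base step (r = 1): T(1) = 14, and the closed form gives 14. They agree.
For the inductive step, assume it holds for an arbitrary k ≥ 1, so T(k) = k(4k^4 + 2k^3 + 4k^2 + k + 3).
Then T(k+1) = T(k) + (20k^4 + 48k^3 + 64k^2 + 42k + 14) = (k(4k^4 + 2k^3 + 4k^2 + k + 3)) + (20k^4 + 48k^3 + 64k^2 + 42k + 14).
Simplifying, T(k+1) = (k + 1)(4k^4 + 18k^3 + 34k^2 + 31k + 14) = (k+1)(4(k+1)^4 + 2(k+1)^3 + 4(k+1)^2 + (k+1) + 3),
which is the closed form with r = k+1.
Hence, by induction on r, the claim holds for every r ≥ 1.

T(r) = r(4r^4 + 2r^3 + 4r^2 + r + 3)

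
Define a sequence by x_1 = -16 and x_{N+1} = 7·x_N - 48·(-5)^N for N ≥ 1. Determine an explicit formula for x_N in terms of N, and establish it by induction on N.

x_N = 4(-5)^N + 4·7^(N - 1)

Computing the first terms: x_1 = -16, x_2 = 128, x_3 = -304. This suggests x_N = 4(-5)^N + 4·7^(N - 1).
Base step (N = 1): the formula gives -16 = -16 = x_1.
Inductive step: assume the claim holds for N = p, so x_p = 4(-5)^p + 4·7^(p - 1).
Then x_{p+1} = 7·x_p - 48·(-5)^p = 7·(4(-5)^p + 4·7^(p - 1)) - 48·(-5)^p = 4(-5)^(p + 1) + 4·7^p = 4(-5)^(p+1) + 4·7^((p+1) - 1),
which is the claimed formula at N = p+1.
Hence, by induction on N, the claim holds for every N ≥ 1.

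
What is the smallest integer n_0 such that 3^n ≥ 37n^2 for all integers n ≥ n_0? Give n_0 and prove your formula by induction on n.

n_0 = 7

At n = 6: 729 < 1332, so the inequality fails and n_0 ≥ 7. We prove 3^n ≥ 37n^2 for all n ≥ 7.
When n = 7: 3^n = 2187 and 37n^2 = 1813, so 2187 ≥ 1813.
Suppose the result is true for n = r, so 3^r ≥ 37r^2.
Then 3^(r + 1) = 3·(3^r) ≥ 3·(37r^2).
Also, for r ≥ 7 we have 3·(37r^2) ≥ 37(r+1)^2, since 3 ≥ (1 + 1/r)^2 for all r ≥ 7.
Combining, 3^(r + 1) ≥ 37(r+1)^2.
By the principle of mathematical induction, the result holds for all n ≥ 7.
Hence the smallest such n_0 is 7.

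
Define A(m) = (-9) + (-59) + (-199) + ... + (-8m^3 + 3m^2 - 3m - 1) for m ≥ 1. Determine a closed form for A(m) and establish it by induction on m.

A(m) = -m(2m^3 + 3m^2 + 2m + 2)

We claim A(m) = -m(2m^3 + 3m^2 + 2m + 2) for all m ≥ 1.
For the base case m = 1: A(1) = -9, and the closed form gives -9. They agree.
Suppose the result is true for m = r, so A(r) = r(-2r^3 - 3r^2 - 2r - 2).
Then A(r+1) = A(r) + (-8r^3 - 21r^2 - 21r - 9) = (r(-2r^3 - 3r^2 - 2r - 2)) + (-8r^3 - 21r^2 - 21r - 9).
Simplifying, A(r+1) = -(r + 1)(2r^3 + 9r^2 + 14r + 9) = -(r+1)(2(r+1)^3 + 3(r+1)^2 + 2(r+1) + 2),
which is the closed form with m = r+1.
Hence, by induction on m, the claim holds for every m ≥ 1.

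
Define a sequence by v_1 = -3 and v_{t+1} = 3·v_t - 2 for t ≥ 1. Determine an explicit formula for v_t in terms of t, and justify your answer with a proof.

Computing the first terms: v_1 = -3, v_2 = -11, v_3 = -35. This suggests v_t = -4·3^(t - 1) + 1.
For the base case t = 1: the formula gives -3 = -3 = v_1.
Suppose the result is true for t = m, so v_m = -4·3^(m - 1) + 1.
Then v_{m+1} = 3·v_m - 2 = 3·(-4·3^(m - 1) + 1) - 2 = -4·3^m + 1 = -4·3^((m+1) - 1) + 1,
which is the claimed formula at t = m+1.
By induction, the statement is established for all t ≥ 1.

v_t = -4·3^(t - 1) + 1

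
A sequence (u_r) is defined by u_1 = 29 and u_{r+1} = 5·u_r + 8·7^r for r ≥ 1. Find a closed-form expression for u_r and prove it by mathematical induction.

Computing the first terms: u_1 = 29, u_2 = 201, u_3 = 1397. This suggests u_r = 5^(r - 1) + 4·7^r.
When r = 1: the formula gives 29 = 29 = u_1.
Inductive step: suppose the statement holds for some p ≥ 1, so u_p = 5^(p - 1) + 4·7^p.
Then u_{p+1} = 5·u_p + 8·7^p = 5·(5^(p - 1) + 4·7^p) + 8·7^p = 5^p + 4·7^(p + 1) = 5^((p+1) - 1) + 4·7^(p+1),
which is the claimed formula at r = p+1.
This completes the induction.

u_r = 5^(r - 1) + 4·7^r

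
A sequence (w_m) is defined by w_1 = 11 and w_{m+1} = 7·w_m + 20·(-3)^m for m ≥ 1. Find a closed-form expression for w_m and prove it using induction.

Computing the first terms: w_1 = 11, w_2 = 17, w_3 = 299. This suggests w_m = -2(-3)^m + 5·7^(m - 1).
Base case (m = 1): the formula gives 11 = 11 = w_1.
Suppose the result is true for m = r, so w_r = -2(-3)^r + 5·7^(r - 1).
Then w_{r+1} = 7·w_r + 20·(-3)^r = 7·(-2(-3)^r + 5·7^(r - 1)) + 20·(-3)^r = -2(-3)^(r + 1) + 5·7^r = -2(-3)^(r+1) + 5·7^((r+1) - 1),
which is the claimed formula at m = r+1.
By the principle of mathematical induction, the result holds for all m ≥ 1.

w_m = -2(-3)^m + 5·7^(m - 1)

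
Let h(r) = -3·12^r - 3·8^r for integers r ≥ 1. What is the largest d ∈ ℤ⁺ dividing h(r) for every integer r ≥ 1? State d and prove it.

d = 12

Computing the first values: h(1) = -60 and h(2) = -624; gcd(-60, -624) = 12, so d ≤ 12.
We prove 12 | -3·12^r - 3·8^r for all r ≥ 1 by induction on r.
For the base case r = 1: h(1) = -60 = 12·(-5), so 12 | h(1).
Suppose the result is true for r = j, i.e. 12 | h(j). Then
h(j+1) − 12·h(j) = (-3·12^(j+1) - 3·8^(j+1)) − 12·(-3·12^j - 3·8^j) = (-3)·8^j·(8 − 12) = (12)·8^j. Since 12 | h(j) by the inductive hypothesis, 12 | 12·h(j); and 12 | 12 since 12 = 12·1. Therefore 12 | h(j+1).
This completes the induction.
Therefore the largest such d is 12.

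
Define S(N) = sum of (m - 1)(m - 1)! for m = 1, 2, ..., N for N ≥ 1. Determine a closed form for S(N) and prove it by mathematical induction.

S(N) = N! - 1

We claim S(N) = N! - 1 for all N ≥ 1.
Base step (N = 1): S(1) = 0, and the closed form gives 0. They agree.
Suppose the result is true for N = m, so S(m) = m! - 1.
Then S(m+1) = S(m) + (m·m!) = (m! - 1) + (m·m!).
Simplifying, S(m+1) = (m+1)! - 1,
which is the closed form with N = m+1.
This completes the induction.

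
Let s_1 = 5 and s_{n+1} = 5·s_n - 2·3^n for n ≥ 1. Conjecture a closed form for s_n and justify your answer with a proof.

Computing the first terms: s_1 = 5, s_2 = 19, s_3 = 77. This suggests s_n = 3^n + 2·5^(n - 1).
Base case (n = 1): the formula gives 5 = 5 = s_1.
Suppose the result is true for n = i, so s_i = 3^i + 2·5^(i - 1).
Then s_{i+1} = 5·s_i - 2·3^i = 5·(3^i + 2·5^(i - 1)) - 2·3^i = 3^(i + 1) + 2·5^i = 3^(i+1) + 2·5^((i+1) - 1),
which is the claimed formula at n = i+1.
By induction, the statement is established for all n ≥ 1.

s_n = 3^n + 2·5^(n - 1)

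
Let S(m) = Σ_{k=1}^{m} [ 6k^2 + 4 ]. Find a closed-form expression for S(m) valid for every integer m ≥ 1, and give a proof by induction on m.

S(m) = m(2m^2 + 3m + 5)

We claim S(m) = m(2m^2 + 3m + 5) for all m ≥ 1.
For the base case m = 1: S(1) = 10, and the closed form gives 10. They agree.
Inductive step: suppose the statement holds for some k ≥ 1, so S(k) = k(2k^2 + 3k + 5).
Then S(k+1) = S(k) + (6(k + 1)^2 + 4) = (k(2k^2 + 3k + 5)) + (6(k + 1)^2 + 4).
Simplifying, S(k+1) = (k + 1)(2k^2 + 7k + 10) = (k+1)(2(k+1)^2 + 3(k+1) + 5),
which is the closed form with m = k+1.
By induction, the statement is established for all m ≥ 1.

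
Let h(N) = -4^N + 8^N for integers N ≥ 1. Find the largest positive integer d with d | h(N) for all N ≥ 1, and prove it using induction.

Computing the first values: h(1) = 4 and h(2) = 48; gcd(4, 48) = 4, so d ≤ 4.
We prove 4 | -4^N + 8^N for all N ≥ 1 by induction on N.
Base step (N = 1): h(1) = 4 = 4·(1), so 4 | h(1).
Inductive step: suppose the statement holds for some j ≥ 1, i.e. 4 | h(j). Then
8^{j+1} − 4^{j+1} = 8·8^j − 4·4^j = 8·(8^j − 4^j) + (4)·4^j. The first term is divisible by 4 by the inductive hypothesis, and the second term (4)·4^j is divisible by 4 since 4 | 4. Hence 4 | h(j+1).
By induction, the statement is established for all N ≥ 1.
Therefore the largest such d is 4.

d = 4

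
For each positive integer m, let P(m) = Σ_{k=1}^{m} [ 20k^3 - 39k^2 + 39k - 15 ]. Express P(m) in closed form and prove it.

P(m) = m(5m^3 - 3m^2 + 5m - 2)

We claim P(m) = m(5m^3 - 3m^2 + 5m - 2) for all m ≥ 1.
For the base case m = 1: P(1) = 5, and the closed form gives 5. They agree.
Inductive step: suppose the statement holds for some k ≥ 1, so P(k) = k(5k^3 - 3k^2 + 5k - 2).
Then P(k+1) = P(k) + (20k^3 + 21k^2 + 21k + 5) = (k(5k^3 - 3k^2 + 5k - 2)) + (20k^3 + 21k^2 + 21k + 5).
Simplifying, P(k+1) = (k + 1)(5k^3 + 12k^2 + 14k + 5) = (k+1)(5(k+1)^3 - 3(k+1)^2 + 5(k+1) - 2),
which is the closed form with m = k+1.
Hence, by induction on m, the claim holds for every m ≥ 1.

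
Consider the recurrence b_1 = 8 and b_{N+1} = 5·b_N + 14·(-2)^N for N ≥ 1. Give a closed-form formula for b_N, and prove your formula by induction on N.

Computing the first terms: b_1 = 8, b_2 = 12, b_3 = 116. This suggests b_N = (-2)^(N + 1) + 4·5^(N - 1).
For the base case N = 1: the formula gives 8 = 8 = b_1.
For the inductive step, assume it holds for an arbitrary r ≥ 1, so b_r = (-2)^(r + 1) + 4·5^(r - 1).
Then b_{r+1} = 5·b_r + 14·(-2)^r = 5·((-2)^(r + 1) + 4·5^(r - 1)) + 14·(-2)^r = (-2)^(r + 2) + 4·5^r = (-2)^((r+1) + 1) + 4·5^((r+1) - 1),
which is the claimed formula at N = r+1.
By induction, the statement is established for all N ≥ 1.

b_N = (-2)^(N + 1) + 4·5^(N - 1)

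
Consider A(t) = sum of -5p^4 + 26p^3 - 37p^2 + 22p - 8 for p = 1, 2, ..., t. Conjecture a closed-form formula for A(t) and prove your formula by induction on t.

A(t) = -t(t^4 - 4t^3 + t^2 + t + 3)

We claim A(t) = -t(t^4 - 4t^3 + t^2 + t + 3) for all t ≥ 1.
Base step (t = 1): A(1) = -2, and the closed form gives -2. They agree.
Inductive step: assume the claim holds for t = p, so A(p) = p(-p^4 + 4p^3 - p^2 - p - 3).
Then A(p+1) = A(p) + (-5p^4 + 6p^3 + 11p^2 + 6p - 2) = (p(-p^4 + 4p^3 - p^2 - p - 3)) + (-5p^4 + 6p^3 + 11p^2 + 6p - 2).
Simplifying, A(p+1) = -(p + 1)(p^4 - 5p^2 - 5p + 2) = -(p+1)((p+1)^4 - 4(p+1)^3 + (p+1)^2 + (p+1) + 3),
which is the closed form with t = p+1.
By induction, the statement is established for all t ≥ 1.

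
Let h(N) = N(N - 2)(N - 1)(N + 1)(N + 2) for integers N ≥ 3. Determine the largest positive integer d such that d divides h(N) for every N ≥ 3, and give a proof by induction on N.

Computing the first values: h(3) = 120 and h(4) = 720; gcd(120, 720) = 120, so d ≤ 120.
We prove 120 | N(N - 2)(N - 1)(N + 1)(N + 2) for all N ≥ 3 by induction on N.
Base case (N = 3): h(3) = 120 = 120·(1), so 120 | h(3).
For the inductive step, assume it holds for an arbitrary m ≥ 3, i.e. 120 | h(m). Then
h(m+1) − h(m) = (m-1)·m·(m+1)·(m+2)·(m+3) − (m-2)·(m-1)·m·(m+1)·(m+2) = (m-1)·m·(m+1)·(m+2)·[(m+3) − (m-2)] = 5·(m-1)·m·(m+1)·(m+2). The product of 4 consecutive integers is divisible by (4)! = 24, so h(m+1) − h(m) is divisible by 5·24 = 120. By the inductive hypothesis 120 | h(m), hence 120 | h(m+1).
Hence, by induction on N, the claim holds for every N ≥ 3.
Therefore the largest such d is 120.

d = 120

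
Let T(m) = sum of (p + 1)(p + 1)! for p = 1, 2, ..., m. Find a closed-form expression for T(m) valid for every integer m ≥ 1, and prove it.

T(m) = (m + 2)! - 2

We claim T(m) = (m + 2)! - 2 for all m ≥ 1.
Base case (m = 1): T(1) = 4, and the closed form gives 4. They agree.
Suppose the result is true for m = p, so T(p) = (p + 2)! - 2.
Then T(p+1) = T(p) + ((p + 2)(p + 2)!) = ((p + 2)! - 2) + ((p + 2)(p + 2)!).
Simplifying, T(p+1) = ((p+1) + 2)! - 2,
which is the closed form with m = p+1.
By the principle of mathematical induction, the result holds for all m ≥ 1.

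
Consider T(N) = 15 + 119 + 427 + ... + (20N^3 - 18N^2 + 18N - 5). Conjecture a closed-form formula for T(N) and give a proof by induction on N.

T(N) = N(5N^3 + 4N^2 + 5N + 1)

We claim T(N) = N(5N^3 + 4N^2 + 5N + 1) for all N ≥ 1.
For the base case N = 1: T(1) = 15, and the closed form gives 15. They agree.
Suppose the result is true for N = m, so T(m) = m(5m^3 + 4m^2 + 5m + 1).
Then T(m+1) = T(m) + (20m^3 + 42m^2 + 42m + 15) = (m(5m^3 + 4m^2 + 5m + 1)) + (20m^3 + 42m^2 + 42m + 15).
Simplifying, T(m+1) = (m + 1)(5m^3 + 19m^2 + 28m + 15) = (m+1)(5(m+1)^3 + 4(m+1)^2 + 5(m+1) + 1),
which is the closed form with N = m+1.
By the principle of mathematical induction, the result holds for all N ≥ 1.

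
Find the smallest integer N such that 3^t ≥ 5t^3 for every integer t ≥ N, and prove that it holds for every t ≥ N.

At t = 6: 729 < 1080, so the inequality fails and N ≥ 7. We prove 3^t ≥ 5t^3 for all t ≥ 7.
Base step (t = 7): 3^t = 2187 and 5t^3 = 1715, so 2187 ≥ 1715.
Inductive step: suppose the statement holds for some r ≥ 7, so 3^r ≥ 5r^3.
Then 3^(r + 1) = 3·(3^r) ≥ 3·(5r^3).
Also, for r ≥ 7 we have 3·(5r^3) ≥ 5(r+1)^3, since 3 ≥ (1 + 1/r)^3 for all r ≥ 7.
Combining, 3^(r + 1) ≥ 5(r+1)^3.
By the principle of mathematical induction, the result holds for all t ≥ 7.
Hence the smallest such N is 7.

N = 7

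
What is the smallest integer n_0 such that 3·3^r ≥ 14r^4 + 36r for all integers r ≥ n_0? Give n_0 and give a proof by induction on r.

At r = 9: 59049 < 92178, so the inequality fails and n_0 ≥ 10. We prove 3·3^r ≥ 14r^4 + 36r for all r ≥ 10.
When r = 10: 3·3^r = 177147 and 14r^4 + 36r = 140360, so 177147 ≥ 140360.
Inductive step: suppose the statement holds for some m ≥ 10, so 3·3^m ≥ 14m^4 + 36m.
Then 3·3^(m + 1) = 3·(3·3^m) ≥ 3·(14m^4 + 36m).
Also, for m ≥ 10 we have 3·(14m^4 + 36m) ≥ 14(m+1)^4 + 36(m+1), since 3·(14m^4 + 36m) − (14(m+1)^4 + 36(m+1)) = 28m^4 - 56m^3 - 84m^2 + 16m - 50, which is nonnegative for all m ≥ 10.
Combining, 3·3^(m + 1) ≥ 14(m+1)^4 + 36(m+1).
This completes the induction.
Hence the smallest such n_0 is 10.

n_0 = 10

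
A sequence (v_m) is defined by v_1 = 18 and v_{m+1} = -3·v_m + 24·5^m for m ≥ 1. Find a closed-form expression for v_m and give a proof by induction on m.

v_m = -(-3)^m + 3·5^m

Computing the first terms: v_1 = 18, v_2 = 66, v_3 = 402. This suggests v_m = -(-3)^m + 3·5^m.
Base step (m = 1): the formula gives 18 = 18 = v_1.
Suppose the result is true for m = j, so v_j = -(-3)^j + 3·5^j.
Then v_{j+1} = -3·v_j + 24·5^j = -3·(-(-3)^j + 3·5^j) + 24·5^j = -(-3)^(j + 1) + 3·5^(j + 1),
which is the claimed formula at m = j+1.
This completes the induction.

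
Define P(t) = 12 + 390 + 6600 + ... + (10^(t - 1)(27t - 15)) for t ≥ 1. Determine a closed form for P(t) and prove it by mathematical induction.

We claim P(t) = 10^t(3t - 2) + 2 for all t ≥ 1.
Base step (t = 1): P(1) = 12, and the closed form gives 12. They agree.
For the inductive step, assume it holds for an arbitrary p ≥ 1, so P(p) = 10^p(3p - 2) + 2.
Then P(p+1) = P(p) + (10^p(27p + 12)) = (10^p(3p - 2) + 2) + (10^p(27p + 12)).
Simplifying, P(p+1) = 30·10^p·p + 10·10^p + 2 = 10^(p+1)(3(p+1) - 2) + 2,
which is the closed form with t = p+1.
This completes the induction.

P(t) = 10^t(3t - 2) + 2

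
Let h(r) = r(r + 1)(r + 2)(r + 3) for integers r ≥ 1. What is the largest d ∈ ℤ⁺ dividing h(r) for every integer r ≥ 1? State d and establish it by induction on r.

d = 24

Computing the first values: h(1) = 24 and h(2) = 120; gcd(24, 120) = 24, so d ≤ 24.
We prove 24 | r(r + 1)(r + 2)(r + 3) for all r ≥ 1 by induction on r.
For the base case r = 1: h(1) = 24 = 24·(1), so 24 | h(1).
For the inductive step, assume it holds for an arbitrary p ≥ 1, i.e. 24 | h(p). Then
h(p+1) − h(p) = (p+1)·(p+2)·(p+3)·(p+4) − p·(p+1)·(p+2)·(p+3) = (p+1)·(p+2)·(p+3)·[(p+4) − p] = 4·(p+1)·(p+2)·(p+3). The product of 3 consecutive integers is divisible by (3)! = 6, so h(p+1) − h(p) is divisible by 4·6 = 24. By the inductive hypothesis 24 | h(p), hence 24 | h(p+1).
This completes the induction.
Therefore the largest such d is 24.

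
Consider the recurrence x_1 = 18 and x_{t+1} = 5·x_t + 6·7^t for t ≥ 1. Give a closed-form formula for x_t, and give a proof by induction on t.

Computing the first terms: x_1 = 18, x_2 = 132, x_3 = 954. This suggests x_t = -3·5^(t - 1) + 3·7^t.
For the base case t = 1: the formula gives 18 = 18 = x_1.
Inductive step: suppose the statement holds for some r ≥ 1, so x_r = -3·5^(r - 1) + 3·7^r.
Then x_{r+1} = 5·x_r + 6·7^r = 5·(-3·5^(r - 1) + 3·7^r) + 6·7^r = -3·5^r + 3·7^(r + 1) = -3·5^((r+1) - 1) + 3·7^(r+1),
which is the claimed formula at t = r+1.
This completes the induction.

x_t = -3·5^(t - 1) + 3·7^t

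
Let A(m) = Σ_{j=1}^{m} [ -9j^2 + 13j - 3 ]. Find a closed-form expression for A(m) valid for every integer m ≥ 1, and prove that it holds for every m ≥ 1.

A(m) = -m(3m^2 - 2m - 2)

We claim A(m) = -m(3m^2 - 2m - 2) for all m ≥ 1.
When m = 1: A(1) = 1, and the closed form gives 1. They agree.
For the inductive step, assume it holds for an arbitrary j ≥ 1, so A(j) = j(-3j^2 + 2j + 2).
Then A(j+1) = A(j) + (-9j^2 - 5j + 1) = (j(-3j^2 + 2j + 2)) + (-9j^2 - 5j + 1).
Simplifying, A(j+1) = -(j + 1)(3j^2 + 4j - 1) = -(j+1)(3(j+1)^2 - 2(j+1) - 2),
which is the closed form with m = j+1.
By induction, the statement is established for all m ≥ 1.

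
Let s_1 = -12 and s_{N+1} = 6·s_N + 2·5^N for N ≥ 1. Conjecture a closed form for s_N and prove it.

Computing the first terms: s_1 = -12, s_2 = -62, s_3 = -322. This suggests s_N = -2·5^N - 2·6^(N - 1).
When N = 1: the formula gives -12 = -12 = s_1.
Inductive step: suppose the statement holds for some r ≥ 1, so s_r = -2·5^r - 2·6^(r - 1).
Then s_{r+1} = 6·s_r + 2·5^r = 6·(-2·5^r - 2·6^(r - 1)) + 2·5^r = -2·5^(r + 1) - 2·6^r = -2·5^(r+1) - 2·6^((r+1) - 1),
which is the claimed formula at N = r+1.
This completes the induction.

s_N = -2·5^N - 2·6^(N - 1)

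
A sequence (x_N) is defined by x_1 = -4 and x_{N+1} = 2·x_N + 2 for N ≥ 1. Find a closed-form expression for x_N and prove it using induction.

Computing the first terms: x_1 = -4, x_2 = -6, x_3 = -10. This suggests x_N = -2^N - 2.
Base case (N = 1): the formula gives -4 = -4 = x_1.
For the inductive step, assume it holds for an arbitrary k ≥ 1, so x_k = -2^k - 2.
Then x_{k+1} = 2·x_k + 2 = 2·(-2^k - 2) + 2 = -2^(k + 1) - 2,
which is the claimed formula at N = k+1.
Hence, by induction on N, the claim holds for every N ≥ 1.

x_N = -2^N - 2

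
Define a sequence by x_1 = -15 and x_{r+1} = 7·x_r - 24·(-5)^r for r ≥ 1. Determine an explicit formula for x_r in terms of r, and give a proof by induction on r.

x_r = 2(-5)^r - 5·7^(r - 1)

Computing the first terms: x_1 = -15, x_2 = 15, x_3 = -495. This suggests x_r = 2(-5)^r - 5·7^(r - 1).
Base case (r = 1): the formula gives -15 = -15 = x_1.
Suppose the result is true for r = i, so x_i = 2(-5)^i - 5·7^(i - 1).
Then x_{i+1} = 7·x_i - 24·(-5)^i = 7·(2(-5)^i - 5·7^(i - 1)) - 24·(-5)^i = 2(-5)^(i + 1) - 5·7^i = 2(-5)^(i+1) - 5·7^((i+1) - 1),
which is the claimed formula at r = i+1.
Hence, by induction on r, the claim holds for every r ≥ 1.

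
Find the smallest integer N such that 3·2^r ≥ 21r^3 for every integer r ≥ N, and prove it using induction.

N = 15

At r = 14: 49152 < 57624, so the inequality fails and N ≥ 15. We prove 3·2^r ≥ 21r^3 for all r ≥ 15.
Base case (r = 15): 3·2^r = 98304 and 21r^3 = 70875, so 98304 ≥ 70875.
Inductive step: assume the claim holds for r = m, so 3·2^m ≥ 21m^3.
Then 3·2^(m + 1) = 2·(3·2^m) ≥ 2·(21m^3).
Also, for m ≥ 15 we have 2·(21m^3) ≥ 21(m+1)^3, since 2 ≥ (1 + 1/m)^3 for all m ≥ 15.
Combining, 3·2^(m + 1) ≥ 21(m+1)^3.
By the principle of mathematical induction, the result holds for all r ≥ 15.
Hence the smallest such N is 15.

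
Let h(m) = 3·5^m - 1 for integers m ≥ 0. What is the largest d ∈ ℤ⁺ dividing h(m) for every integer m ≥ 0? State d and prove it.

Computing the first values: h(0) = 2 and h(1) = 14; gcd(2, 14) = 2, so d ≤ 2.
We prove 2 | 3·5^m - 1 for all m ≥ 0 by induction on m.
Base step (m = 0): h(0) = 2 = 2·(1), so 2 | h(0).
Inductive step: suppose the statement holds for some r ≥ 0, i.e. 2 | h(r). Then
h(r+1) = 3·5^(r+1) - 1 = 5·(3·5^r - 1) + 4 = 5·h(r) + 4. The first term is divisible by 2 by the inductive hypothesis, and 4 is divisible by 2. Hence 2 | h(r+1).
Hence, by induction on m, the claim holds for every m ≥ 0.
Therefore the largest such d is 2.

d = 2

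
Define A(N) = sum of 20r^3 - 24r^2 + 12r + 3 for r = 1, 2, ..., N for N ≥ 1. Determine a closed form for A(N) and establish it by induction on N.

We claim A(N) = N(5N^3 + 2N^2 - N + 5) for all N ≥ 1.
When N = 1: A(1) = 11, and the closed form gives 11. They agree.
Inductive step: assume the claim holds for N = r, so A(r) = r(5r^3 + 2r^2 - r + 5).
Then A(r+1) = A(r) + (20r^3 + 36r^2 + 24r + 11) = (r(5r^3 + 2r^2 - r + 5)) + (20r^3 + 36r^2 + 24r + 11).
Simplifying, A(r+1) = (r + 1)(5r^3 + 17r^2 + 18r + 11) = (r+1)(5(r+1)^3 + 2(r+1)^2 - (r+1) + 5),
which is the closed form with N = r+1.
By induction, the statement is established for all N ≥ 1.

A(N) = N(5N^3 + 2N^2 - N + 5)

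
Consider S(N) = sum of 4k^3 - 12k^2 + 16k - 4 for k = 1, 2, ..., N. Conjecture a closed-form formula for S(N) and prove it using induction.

We claim S(N) = N(N^3 - 2N^2 + 3N + 2) for all N ≥ 1.
Base step (N = 1): S(1) = 4, and the closed form gives 4. They agree.
Suppose the result is true for N = k, so S(k) = k(k^3 - 2k^2 + 3k + 2).
Then S(k+1) = S(k) + (4k^3 + 4k + 4) = (k(k^3 - 2k^2 + 3k + 2)) + (4k^3 + 4k + 4).
Simplifying, S(k+1) = (k + 1)(k^3 + k^2 + 2k + 4) = (k+1)((k+1)^3 - 2(k+1)^2 + 3(k+1) + 2),
which is the closed form with N = k+1.
This completes the induction.

S(N) = N(N^3 - 2N^2 + 3N + 2)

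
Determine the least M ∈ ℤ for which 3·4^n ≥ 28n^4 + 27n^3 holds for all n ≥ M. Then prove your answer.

At n = 7: 49152 < 76489, so the inequality fails and M ≥ 8. We prove 3·4^n ≥ 28n^4 + 27n^3 for all n ≥ 8.
Base case (n = 8): 3·4^n = 196608 and 28n^4 + 27n^3 = 128512, so 196608 ≥ 128512.
Inductive step: assume the claim holds for n = j, so 3·4^j ≥ 28j^4 + 27j^3.
Then 3·4^(j + 1) = 4·(3·4^j) ≥ 4·(28j^4 + 27j^3).
Also, for j ≥ 8 we have 4·(28j^4 + 27j^3) ≥ 28(j+1)^4 + 27(j+1)^3, since 4·(28j^4 + 27j^3) − (28(j+1)^4 + 27(j+1)^3) = 84j^4 - 31j^3 - 249j^2 - 193j - 55, which is nonnegative for all j ≥ 8.
Combining, 3·4^(j + 1) ≥ 28(j+1)^4 + 27(j+1)^3.
This completes the induction.
Hence the smallest such M is 8.

M = 8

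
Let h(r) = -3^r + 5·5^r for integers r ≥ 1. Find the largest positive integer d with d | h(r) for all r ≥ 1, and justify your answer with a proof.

d = 2

Computing the first values: h(1) = 22 and h(2) = 116; gcd(22, 116) = 2, so d ≤ 2.
We prove 2 | -3^r + 5·5^r for all r ≥ 1 by induction on r.
Base step (r = 1): h(1) = 22 = 2·(11), so 2 | h(1).
Suppose the result is true for r = k, i.e. 2 | h(k). Then
h(k+1) − 5·h(k) = (-3^(k+1) + 5·5^(k+1)) − 5·(-3^k + 5·5^k) = (-1)·3^k·(3 − 5) = (2)·3^k. Since 2 | h(k) by the inductive hypothesis, 2 | 5·h(k); and 2 | 2 since 2 = 2·1. Therefore 2 | h(k+1).
By the principle of mathematical induction, the result holds for all r ≥ 1.
Therefore the largest such d is 2.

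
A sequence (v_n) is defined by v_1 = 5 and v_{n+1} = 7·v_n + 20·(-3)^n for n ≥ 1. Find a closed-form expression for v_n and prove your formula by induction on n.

Computing the first terms: v_1 = 5, v_2 = -25, v_3 = 5. This suggests v_n = -2(-3)^n - 7^(n - 1).
Base step (n = 1): the formula gives 5 = 5 = v_1.
Inductive step: suppose the statement holds for some k ≥ 1, so v_k = -2(-3)^k - 7^(k - 1).
Then v_{k+1} = 7·v_k + 20·(-3)^k = 7·(-2(-3)^k - 7^(k - 1)) + 20·(-3)^k = -2(-3)^(k + 1) - 7^k = -2(-3)^(k+1) - 7^((k+1) - 1),
which is the claimed formula at n = k+1.
By induction, the statement is established for all n ≥ 1.

v_n = -2(-3)^n - 7^(n - 1)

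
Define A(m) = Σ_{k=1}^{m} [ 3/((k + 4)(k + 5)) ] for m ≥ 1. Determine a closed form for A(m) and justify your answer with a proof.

We claim A(m) = 3m/(5(m + 5)) for all m ≥ 1.
Base step (m = 1): A(1) = 1/10, and the closed form gives 1/10. They agree.
Suppose the result is true for m = k, so A(k) = 3k/(5(k + 5)).
Then A(k+1) = A(k) + (3/((k + 5)(k + 6))) = (3k/(5(k + 5))) + (3/((k + 5)(k + 6))).
Simplifying, A(k+1) = 3(k + 1)/(5(k + 6)) = 3(k+1)/(5((k+1) + 5)),
which is the closed form with m = k+1.
By the principle of mathematical induction, the result holds for all m ≥ 1.

A(m) = 3m/(5(m + 5))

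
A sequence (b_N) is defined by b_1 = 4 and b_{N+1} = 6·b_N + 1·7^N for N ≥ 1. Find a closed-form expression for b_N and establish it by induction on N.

Computing the first terms: b_1 = 4, b_2 = 31, b_3 = 235. This suggests b_N = -3·6^(N - 1) + 7^N.
Base case (N = 1): the formula gives 4 = 4 = b_1.
For the inductive step, assume it holds for an arbitrary p ≥ 1, so b_p = -3·6^(p - 1) + 7^p.
Then b_{p+1} = 6·b_p + 1·7^p = 6·(-3·6^(p - 1) + 7^p) + 1·7^p = -3·6^p + 7^(p + 1) = -3·6^((p+1) - 1) + 7^(p+1),
which is the claimed formula at N = p+1.
By induction, the statement is established for all N ≥ 1.

b_N = -3·6^(N - 1) + 7^N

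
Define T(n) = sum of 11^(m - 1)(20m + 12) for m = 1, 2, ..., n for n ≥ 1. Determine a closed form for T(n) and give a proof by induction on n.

We claim T(n) = 11^n(2n + 1) - 1 for all n ≥ 1.
Base step (n = 1): T(1) = 32, and the closed form gives 32. They agree.
For the inductive step, assume it holds for an arbitrary m ≥ 1, so T(m) = 11^m(2m + 1) - 1.
Then T(m+1) = T(m) + (11^m(20m + 32)) = (11^m(2m + 1) - 1) + (11^m(20m + 32)).
Simplifying, T(m+1) = 22·11^m·m + 33·11^m - 1 = 11^(m+1)(2(m+1) + 1) - 1,
which is the closed form with n = m+1.
This completes the induction.

T(n) = 11^n(2n + 1) - 1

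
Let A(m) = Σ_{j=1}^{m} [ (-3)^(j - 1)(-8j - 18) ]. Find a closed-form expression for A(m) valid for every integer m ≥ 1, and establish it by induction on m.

We claim A(m) = (-3)^m(2m + 5) - 5 for all m ≥ 1.
When m = 1: A(1) = -26, and the closed form gives -26. They agree.
For the inductive step, assume it holds for an arbitrary j ≥ 1, so A(j) = (-3)^j(2j + 5) - 5.
Then A(j+1) = A(j) + ((-3)^j(-8j - 26)) = ((-3)^j(2j + 5) - 5) + ((-3)^j(-8j - 26)).
Simplifying, A(j+1) = -6(-3)^j·j - 21(-3)^j - 5 = (-3)^(j+1)(2(j+1) + 5) - 5,
which is the closed form with m = j+1.
This completes the induction.

A(m) = (-3)^m(2m + 5) - 5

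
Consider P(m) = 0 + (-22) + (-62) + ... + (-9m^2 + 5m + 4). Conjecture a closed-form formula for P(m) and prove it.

We claim P(m) = -m(m - 1)(3m + 5) for all m ≥ 1.
When m = 1: P(1) = 0, and the closed form gives 0. They agree.
For the inductive step, assume it holds for an arbitrary j ≥ 1, so P(j) = j(-3j^2 - 2j + 5).
Then P(j+1) = P(j) + (j(-9j - 13)) = (j(-3j^2 - 2j + 5)) + (j(-9j - 13)).
Simplifying, P(j+1) = -j(j + 1)(3j + 8) = -(j+1)((j+1) - 1)(3(j+1) + 5),
which is the closed form with m = j+1.
By the principle of mathematical induction, the result holds for all m ≥ 1.

P(m) = -m(m - 1)(3m + 5)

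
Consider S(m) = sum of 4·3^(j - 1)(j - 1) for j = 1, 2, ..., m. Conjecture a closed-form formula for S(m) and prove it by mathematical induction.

S(m) = 3^m(2m - 3) + 3

We claim S(m) = 3^m(2m - 3) + 3 for all m ≥ 1.
For the base case m = 1: S(1) = 0, and the closed form gives 0. They agree.
Inductive step: assume the claim holds for m = j, so S(j) = 3^j(2j - 3) + 3.
Then S(j+1) = S(j) + (4·3^j·j) = (3^j(2j - 3) + 3) + (4·3^j·j).
Simplifying, S(j+1) = 6·3^j·j - 3·3^j + 3 = 3^(j+1)(2(j+1) - 3) + 3,
which is the closed form with m = j+1.
By induction, the statement is established for all m ≥ 1.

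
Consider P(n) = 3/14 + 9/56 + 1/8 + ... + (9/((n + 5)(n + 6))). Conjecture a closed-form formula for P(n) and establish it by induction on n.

P(n) = 3n/(2(n + 6))

We claim P(n) = 3n/(2(n + 6)) for all n ≥ 1.
For the base case n = 1: P(1) = 3/14, and the closed form gives 3/14. They agree.
For the inductive step, assume it holds for an arbitrary k ≥ 1, so P(k) = 3k/(2(k + 6)).
Then P(k+1) = P(k) + (9/((k + 6)(k + 7))) = (3k/(2(k + 6))) + (9/((k + 6)(k + 7))).
Simplifying, P(k+1) = 3(k + 1)/(2(k + 7)) = 3(k+1)/(2((k+1) + 6)),
which is the closed form with n = k+1.
Hence, by induction on n, the claim holds for every n ≥ 1.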